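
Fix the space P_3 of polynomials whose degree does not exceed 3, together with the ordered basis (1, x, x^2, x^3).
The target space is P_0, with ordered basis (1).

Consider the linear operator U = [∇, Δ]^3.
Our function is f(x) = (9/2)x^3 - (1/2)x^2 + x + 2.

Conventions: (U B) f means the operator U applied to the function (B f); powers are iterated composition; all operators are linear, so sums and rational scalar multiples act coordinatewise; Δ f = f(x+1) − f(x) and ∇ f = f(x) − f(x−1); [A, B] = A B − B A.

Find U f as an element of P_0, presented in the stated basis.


Δ f = (27/2)x^2 + (25/2)x + 5
∇ Δ f = 27x - 1
∇ f = (27/2)x^2 - (29/2)x + 6
Δ ∇ f = 27x - 1
[∇, Δ] f = 0
Δ [∇, Δ] f = 0
∇ Δ [∇, Δ] f = 0
∇ [∇, Δ] f = 0
Δ ∇ [∇, Δ] f = 0
[∇, Δ] [∇, Δ] f = 0
Δ [∇, Δ] [∇, Δ] f = 0
∇ Δ [∇, Δ] [∇, Δ] f = 0
∇ [∇, Δ] [∇, Δ] f = 0
Δ ∇ [∇, Δ] [∇, Δ] f = 0
[∇, Δ] [∇, Δ] [∇, Δ] f = 0

the result is g(x) = 0


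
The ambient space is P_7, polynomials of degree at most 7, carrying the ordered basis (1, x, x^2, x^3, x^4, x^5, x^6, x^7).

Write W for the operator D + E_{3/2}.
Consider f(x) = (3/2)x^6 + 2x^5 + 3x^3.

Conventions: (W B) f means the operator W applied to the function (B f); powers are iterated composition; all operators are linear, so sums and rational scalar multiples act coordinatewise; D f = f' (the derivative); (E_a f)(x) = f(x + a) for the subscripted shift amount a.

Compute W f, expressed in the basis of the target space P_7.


the image equals g(x) = (3/2)x^6 + (49/2)x^5 + (605/8)x^4 + (597/4)x^3 + (6525/32)x^2 + (4455/32)x + 5427/128

D f = 9x^5 + 10x^4 + 9x^2
E_{3/2} f = (3/2)x^6 + (31/2)x^5 + (525/8)x^4 + (597/4)x^3 + (6237/32)x^2 + (4455/32)x + 5427/128
(D + E_{3/2}) f = (3/2)x^6 + (49/2)x^5 + (605/8)x^4 + (597/4)x^3 + (6525/32)x^2 + (4455/32)x + 5427/128


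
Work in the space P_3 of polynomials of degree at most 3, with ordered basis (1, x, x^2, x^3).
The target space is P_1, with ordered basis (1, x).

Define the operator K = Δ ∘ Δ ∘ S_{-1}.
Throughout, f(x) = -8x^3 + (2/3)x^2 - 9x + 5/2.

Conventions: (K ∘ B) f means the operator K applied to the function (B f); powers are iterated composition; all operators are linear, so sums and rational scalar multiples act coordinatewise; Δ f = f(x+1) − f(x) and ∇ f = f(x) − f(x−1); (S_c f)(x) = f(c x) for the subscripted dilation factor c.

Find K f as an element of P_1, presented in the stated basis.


S_{-1} f = 8x^3 + (2/3)x^2 + 9x + 5/2
Δ S_{-1} f = 24x^2 + (76/3)x + 53/3
Δ Δ S_{-1} f = 48x + 148/3

g(x) = 48x + 148/3


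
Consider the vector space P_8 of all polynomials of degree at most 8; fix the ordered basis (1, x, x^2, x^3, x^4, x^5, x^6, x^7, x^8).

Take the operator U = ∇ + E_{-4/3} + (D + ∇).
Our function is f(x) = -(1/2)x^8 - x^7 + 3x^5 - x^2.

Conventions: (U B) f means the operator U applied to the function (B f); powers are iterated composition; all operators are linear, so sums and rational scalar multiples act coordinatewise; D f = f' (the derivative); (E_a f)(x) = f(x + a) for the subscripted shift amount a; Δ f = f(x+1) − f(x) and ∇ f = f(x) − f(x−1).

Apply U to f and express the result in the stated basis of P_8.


∇ f = -4x^7 + 7x^6 - 7x^5 + 15x^4 - 23x^3 + 23x^2 - 14x + 7/2
E_{-4/3} f = -(1/2)x^8 + (13/3)x^7 - (140/9)x^6 + (865/27)x^5 - (3860/81)x^4 + (14752/243)x^3 - (45401/729)x^2 + (89032/2187)x - 78224/6561
D f = -4x^7 - 7x^6 + 15x^4 - 2x
∇ f = -4x^7 + 7x^6 - 7x^5 + 15x^4 - 23x^3 + 23x^2 - 14x + 7/2
(D + ∇) f = -8x^7 - 7x^5 + 30x^4 - 23x^3 + 23x^2 - 16x + 7/2
(∇ + E_{-4/3} + (D + ∇)) f = -(1/2)x^8 - (23/3)x^7 - (77/9)x^6 + (487/27)x^5 - (215/81)x^4 + (3574/243)x^3 - (11867/729)x^2 + (23422/2187)x - 32297/6561

the result is g(x) = -(1/2)x^8 - (23/3)x^7 - (77/9)x^6 + (487/27)x^5 - (215/81)x^4 + (3574/243)x^3 - (11867/729)x^2 + (23422/2187)x - 32297/6561


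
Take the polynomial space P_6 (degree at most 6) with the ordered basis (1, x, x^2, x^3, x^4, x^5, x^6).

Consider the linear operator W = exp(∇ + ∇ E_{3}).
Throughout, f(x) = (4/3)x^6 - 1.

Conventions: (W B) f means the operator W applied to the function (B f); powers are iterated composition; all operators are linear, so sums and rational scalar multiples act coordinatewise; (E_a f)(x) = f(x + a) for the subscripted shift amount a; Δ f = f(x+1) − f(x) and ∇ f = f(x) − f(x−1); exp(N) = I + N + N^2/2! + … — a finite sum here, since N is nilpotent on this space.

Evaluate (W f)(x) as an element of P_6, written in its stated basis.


order-1 term: 16x^5 + 80x^4 + (1600/3)x^3 + 1280x^2 + 1696x + 2656/3
order-2 term: 80x^4 + 640x^3 + 4160x^2 + 11520x + 41536/3
order-3 term: (640/3)x^3 + 1920x^2 + 10240x + 19200
order-4 term: 320x^2 + 2560x + 24320/3
order-5 term: 256x + 1280
order-6 term: 256/3
the series for exp(∇ + ∇ E_{3}) f terminates at order 6
exp(∇ + ∇ E_{3}) f = (4/3)x^6 + 16x^5 + 160x^4 + (4160/3)x^3 + 7680x^2 + 26272x + 130205/3

the result is g(x) = (4/3)x^6 + 16x^5 + 160x^4 + (4160/3)x^3 + 7680x^2 + 26272x + 130205/3


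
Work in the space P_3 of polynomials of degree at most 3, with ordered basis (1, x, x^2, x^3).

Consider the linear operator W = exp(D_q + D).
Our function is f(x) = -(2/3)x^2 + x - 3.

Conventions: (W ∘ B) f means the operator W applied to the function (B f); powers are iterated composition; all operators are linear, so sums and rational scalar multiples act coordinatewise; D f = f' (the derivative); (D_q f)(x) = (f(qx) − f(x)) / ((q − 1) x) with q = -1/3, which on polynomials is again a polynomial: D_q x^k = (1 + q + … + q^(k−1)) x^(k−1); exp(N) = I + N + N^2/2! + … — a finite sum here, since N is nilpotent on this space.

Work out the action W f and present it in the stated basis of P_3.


the result is g(x) = -(2/3)x^2 - (7/9)x - 25/9

order-1 term: -(16/9)x + 2
order-2 term: -16/9
the series for exp(D_q + D) f terminates at order 2
exp(D_q + D) f = -(2/3)x^2 - (7/9)x - 25/9


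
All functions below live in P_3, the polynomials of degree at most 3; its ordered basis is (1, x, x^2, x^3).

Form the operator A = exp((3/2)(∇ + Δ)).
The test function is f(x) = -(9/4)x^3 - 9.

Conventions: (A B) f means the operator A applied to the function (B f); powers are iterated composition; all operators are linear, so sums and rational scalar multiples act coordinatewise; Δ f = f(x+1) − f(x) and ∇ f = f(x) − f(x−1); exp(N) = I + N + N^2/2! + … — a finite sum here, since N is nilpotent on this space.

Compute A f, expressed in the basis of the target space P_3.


order-1 term: -(81/4)x^2 - 27/4
order-2 term: -(243/4)x
order-3 term: -243/4
the series for exp((3/2)(∇ + Δ)) f terminates at order 3
exp((3/2)(∇ + Δ)) f = -(9/4)x^3 - (81/4)x^2 - (243/4)x - 153/2

g(x) = -(9/4)x^3 - (81/4)x^2 - (243/4)x - 153/2


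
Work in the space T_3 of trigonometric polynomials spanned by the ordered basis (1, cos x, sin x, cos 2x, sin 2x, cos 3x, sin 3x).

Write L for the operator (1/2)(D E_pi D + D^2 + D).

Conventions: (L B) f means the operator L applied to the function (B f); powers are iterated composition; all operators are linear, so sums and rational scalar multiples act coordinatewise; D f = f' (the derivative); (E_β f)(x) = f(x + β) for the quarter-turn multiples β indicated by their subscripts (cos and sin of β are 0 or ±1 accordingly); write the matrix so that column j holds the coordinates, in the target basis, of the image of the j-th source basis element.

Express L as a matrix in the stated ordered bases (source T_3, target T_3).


the matrix is [[0, 0, 0, 0, 0, 0, 0]; [0, 0, 1/2, 0, 0, 0, 0]; [0, -1/2, 0, 0, 0, 0, 0]; [0, 0, 0, -4, 1, 0, 0]; [0, 0, 0, -1, -4, 0, 0]; [0, 0, 0, 0, 0, 0, 3/2]; [0, 0, 0, 0, 0, -3/2, 0]] (rows listed top to bottom)

image of 1: 0
image of cos x: -(1/2)sin x
image of sin x: (1/2)cos x
image of cos 2x: -4cos 2x - sin 2x
image of sin 2x: cos 2x - 4sin 2x
image of cos 3x: -(3/2)sin 3x
image of sin 3x: (3/2)cos 3x
each image's coordinates form column j of the matrix


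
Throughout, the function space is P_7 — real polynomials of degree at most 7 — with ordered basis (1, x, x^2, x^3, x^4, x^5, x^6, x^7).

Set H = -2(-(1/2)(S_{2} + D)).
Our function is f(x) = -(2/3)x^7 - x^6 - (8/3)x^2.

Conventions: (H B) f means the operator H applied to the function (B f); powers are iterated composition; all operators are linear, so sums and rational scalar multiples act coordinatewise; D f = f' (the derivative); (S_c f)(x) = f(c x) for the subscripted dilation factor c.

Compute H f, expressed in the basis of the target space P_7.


S_{2} f = -(256/3)x^7 - 64x^6 - (32/3)x^2
D f = -(14/3)x^6 - 6x^5 - (16/3)x
(S_{2} + D) f = -(256/3)x^7 - (206/3)x^6 - 6x^5 - (32/3)x^2 - (16/3)x
(-(1/2)(S_{2} + D)) f = (128/3)x^7 + (103/3)x^6 + 3x^5 + (16/3)x^2 + (8/3)x
(-2(-(1/2)(S_{2} + D))) f = -(256/3)x^7 - (206/3)x^6 - 6x^5 - (32/3)x^2 - (16/3)x

the result is g(x) = -(256/3)x^7 - (206/3)x^6 - 6x^5 - (32/3)x^2 - (16/3)x


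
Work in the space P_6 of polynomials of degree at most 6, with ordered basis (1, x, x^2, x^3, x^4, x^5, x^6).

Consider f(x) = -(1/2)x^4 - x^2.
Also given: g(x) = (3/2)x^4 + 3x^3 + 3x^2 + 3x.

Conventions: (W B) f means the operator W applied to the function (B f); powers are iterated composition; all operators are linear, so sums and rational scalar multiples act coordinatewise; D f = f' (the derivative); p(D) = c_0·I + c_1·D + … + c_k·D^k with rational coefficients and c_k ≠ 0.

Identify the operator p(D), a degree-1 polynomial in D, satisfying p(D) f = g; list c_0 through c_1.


p(D) = -3·I − (3/2)·D, i.e. c_0 = -3, c_1 = -3/2

D^0 f = -(1/2)x^4 - x^2
D^1 f = -2x^3 - 2x
matching coefficients of g against c_0 f + c_1 Df + … from the top degree down determines the c_i
solution: c_0 = -3, c_1 = -3/2


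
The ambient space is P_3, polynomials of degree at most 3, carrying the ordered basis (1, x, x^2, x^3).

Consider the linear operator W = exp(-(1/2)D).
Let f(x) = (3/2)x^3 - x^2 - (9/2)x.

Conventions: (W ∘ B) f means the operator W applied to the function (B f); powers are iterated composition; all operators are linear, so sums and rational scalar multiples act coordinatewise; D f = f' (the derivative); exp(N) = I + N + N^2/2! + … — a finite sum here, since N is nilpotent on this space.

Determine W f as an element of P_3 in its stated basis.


order-1 term: -(9/4)x^2 + x + 9/4
order-2 term: (9/8)x - 1/4
order-3 term: -3/16
the series for exp(-(1/2)D) f terminates at order 3
exp(-(1/2)D) f = (3/2)x^3 - (13/4)x^2 - (19/8)x + 29/16

the image equals g(x) = (3/2)x^3 - (13/4)x^2 - (19/8)x + 29/16


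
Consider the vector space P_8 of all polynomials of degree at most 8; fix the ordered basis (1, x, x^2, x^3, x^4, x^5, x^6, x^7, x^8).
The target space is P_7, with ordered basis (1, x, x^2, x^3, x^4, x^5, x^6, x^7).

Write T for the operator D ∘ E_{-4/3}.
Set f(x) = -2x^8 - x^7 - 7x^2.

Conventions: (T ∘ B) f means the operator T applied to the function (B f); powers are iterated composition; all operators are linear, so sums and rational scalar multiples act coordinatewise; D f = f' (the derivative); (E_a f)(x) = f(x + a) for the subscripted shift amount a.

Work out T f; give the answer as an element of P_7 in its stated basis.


the image equals g(x) = -16x^7 + (427/3)x^6 - (1624/3)x^5 + (30800/27)x^4 - (116480/81)x^3 + (87808/81)x^2 - (339934/729)x + 216952/2187

E_{-4/3} f = -2x^8 + (61/3)x^7 - (812/9)x^6 + (6160/27)x^5 - (29120/81)x^4 + (87808/243)x^3 - (169967/729)x^2 + (216952/2187)x - 163568/6561
D E_{-4/3} f = -16x^7 + (427/3)x^6 - (1624/3)x^5 + (30800/27)x^4 - (116480/81)x^3 + (87808/81)x^2 - (339934/729)x + 216952/2187


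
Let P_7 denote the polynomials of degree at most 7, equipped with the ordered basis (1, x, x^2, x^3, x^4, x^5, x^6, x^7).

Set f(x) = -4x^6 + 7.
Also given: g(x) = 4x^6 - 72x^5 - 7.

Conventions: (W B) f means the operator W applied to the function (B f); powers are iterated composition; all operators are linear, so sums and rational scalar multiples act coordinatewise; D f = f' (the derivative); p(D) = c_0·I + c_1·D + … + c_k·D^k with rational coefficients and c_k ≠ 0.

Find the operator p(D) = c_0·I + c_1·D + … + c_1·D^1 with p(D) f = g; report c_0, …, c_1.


p(D) = -I + 3·D, i.e. c_0 = -1, c_1 = 3

D^0 f = -4x^6 + 7
D^1 f = -24x^5
matching coefficients of g against c_0 f + c_1 Df + … from the top degree down determines the c_i
solution: c_0 = -1, c_1 = 3


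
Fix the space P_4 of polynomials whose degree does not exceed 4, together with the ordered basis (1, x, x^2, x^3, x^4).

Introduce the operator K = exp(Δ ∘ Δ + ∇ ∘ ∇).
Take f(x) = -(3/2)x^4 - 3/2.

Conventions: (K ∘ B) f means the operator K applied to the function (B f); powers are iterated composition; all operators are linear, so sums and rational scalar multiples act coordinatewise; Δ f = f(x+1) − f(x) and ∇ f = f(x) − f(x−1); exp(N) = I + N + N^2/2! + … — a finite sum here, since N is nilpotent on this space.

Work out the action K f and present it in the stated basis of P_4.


the result is g(x) = -(3/2)x^4 - 36x^2 - 231/2

order-1 term: -36x^2 - 42
order-2 term: -72
the series for exp(Δ ∘ Δ + ∇ ∘ ∇) f terminates at order 2
exp(Δ ∘ Δ + ∇ ∘ ∇) f = -(3/2)x^4 - 36x^2 - 231/2


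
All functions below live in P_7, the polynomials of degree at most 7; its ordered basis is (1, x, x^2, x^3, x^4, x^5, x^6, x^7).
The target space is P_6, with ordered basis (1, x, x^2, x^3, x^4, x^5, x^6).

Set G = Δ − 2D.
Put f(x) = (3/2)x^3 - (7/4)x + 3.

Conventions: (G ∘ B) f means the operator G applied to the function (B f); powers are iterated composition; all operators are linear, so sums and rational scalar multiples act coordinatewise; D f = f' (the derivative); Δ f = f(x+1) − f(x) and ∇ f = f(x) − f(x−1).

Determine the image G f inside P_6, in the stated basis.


g(x) = -(9/2)x^2 + (9/2)x + 13/4

Δ f = (9/2)x^2 + (9/2)x - 1/4
D f = (9/2)x^2 - 7/4
(-2D) f = -9x^2 + 7/2
(Δ − 2D) f = -(9/2)x^2 + (9/2)x + 13/4


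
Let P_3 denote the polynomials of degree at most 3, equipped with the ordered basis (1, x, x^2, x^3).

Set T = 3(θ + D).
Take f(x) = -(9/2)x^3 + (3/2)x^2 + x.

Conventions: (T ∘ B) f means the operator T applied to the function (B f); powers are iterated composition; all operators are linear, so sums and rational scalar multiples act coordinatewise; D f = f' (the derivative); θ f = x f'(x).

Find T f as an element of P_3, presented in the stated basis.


θ f = -(27/2)x^3 + 3x^2 + x
D f = -(27/2)x^2 + 3x + 1
(θ + D) f = -(27/2)x^3 - (21/2)x^2 + 4x + 1
(3(θ + D)) f = -(81/2)x^3 - (63/2)x^2 + 12x + 3

g(x) = -(81/2)x^3 - (63/2)x^2 + 12x + 3


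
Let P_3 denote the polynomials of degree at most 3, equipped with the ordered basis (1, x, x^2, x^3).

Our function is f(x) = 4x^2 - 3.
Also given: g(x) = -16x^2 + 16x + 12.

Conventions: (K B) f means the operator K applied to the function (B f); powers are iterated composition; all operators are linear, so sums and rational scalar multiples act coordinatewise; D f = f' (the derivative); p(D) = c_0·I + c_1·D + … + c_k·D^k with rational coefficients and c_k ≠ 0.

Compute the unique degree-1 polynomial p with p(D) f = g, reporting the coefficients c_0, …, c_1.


D^0 f = 4x^2 - 3
D^1 f = 8x
matching coefficients of g against c_0 f + c_1 Df + … from the top degree down determines the c_i
solution: c_0 = -4, c_1 = 2

p(D) = -4·I + 2·D, i.e. c_0 = -4, c_1 = 2


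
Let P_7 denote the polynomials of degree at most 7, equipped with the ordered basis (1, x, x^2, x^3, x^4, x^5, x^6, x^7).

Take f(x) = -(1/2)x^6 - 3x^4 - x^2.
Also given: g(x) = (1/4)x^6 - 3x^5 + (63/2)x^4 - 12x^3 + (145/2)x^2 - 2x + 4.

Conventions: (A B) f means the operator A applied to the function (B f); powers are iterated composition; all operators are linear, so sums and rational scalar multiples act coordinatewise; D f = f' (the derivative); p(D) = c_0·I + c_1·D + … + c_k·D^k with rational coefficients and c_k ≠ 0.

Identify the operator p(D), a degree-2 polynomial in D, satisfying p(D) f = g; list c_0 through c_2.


c_0 = -1/2, c_1 = 1, c_2 = -2

D^0 f = -(1/2)x^6 - 3x^4 - x^2
D^1 f = -3x^5 - 12x^3 - 2x
D^2 f = -15x^4 - 36x^2 - 2
matching coefficients of g against c_0 f + c_1 Df + … from the top degree down determines the c_i
solution: c_0 = -1/2, c_1 = 1, c_2 = -2


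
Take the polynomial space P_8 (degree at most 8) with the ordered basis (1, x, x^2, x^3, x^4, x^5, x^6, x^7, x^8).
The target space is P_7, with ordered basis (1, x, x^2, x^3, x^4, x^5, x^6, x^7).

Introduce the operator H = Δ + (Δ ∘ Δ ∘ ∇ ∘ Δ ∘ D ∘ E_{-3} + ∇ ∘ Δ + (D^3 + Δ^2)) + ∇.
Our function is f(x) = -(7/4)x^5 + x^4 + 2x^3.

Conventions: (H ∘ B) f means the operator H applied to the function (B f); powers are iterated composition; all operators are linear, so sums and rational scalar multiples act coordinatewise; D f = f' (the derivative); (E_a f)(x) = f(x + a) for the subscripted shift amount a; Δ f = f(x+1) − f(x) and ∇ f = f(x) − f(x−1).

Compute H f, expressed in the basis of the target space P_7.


the result is g(x) = -(35/2)x^4 - 62x^3 - 209x^2 - 60x - 222

Δ f = -(35/4)x^4 - (27/2)x^3 - (11/2)x^2 + (5/4)x + 5/4
E_{-3} f = -(7/4)x^5 + (109/4)x^4 - (335/2)x^3 + (1017/2)x^2 - (3051/4)x + 1809/4
D E_{-3} f = -(35/4)x^4 + 109x^3 - (1005/2)x^2 + 1017x - 3051/4
Δ D E_{-3} f = -35x^3 + (549/2)x^2 - 713x + 2459/4
∇ (Δ ∘ D) E_{-3} f = -105x^2 + 654x - 2045/2
Δ ∇ (Δ ∘ D) E_{-3} f = -210x + 549
Δ Δ ∇ (Δ ∘ D) E_{-3} f = -210
Δ f = -(35/4)x^4 - (27/2)x^3 - (11/2)x^2 + (5/4)x + 5/4
∇ Δ f = -35x^3 + 12x^2 - (11/2)x + 2
D f = -(35/4)x^4 + 4x^3 + 6x^2
D D f = -35x^3 + 12x^2 + 12x
D D D f = -105x^2 + 24x + 12
Δ f = -(35/4)x^4 - (27/2)x^3 - (11/2)x^2 + (5/4)x + 5/4
Δ Δ f = -35x^3 - 93x^2 - (173/2)x - 53/2
(D^3 + Δ^2) f = -35x^3 - 198x^2 - (125/2)x - 29/2
(Δ ∘ Δ ∘ ∇ ∘ Δ ∘ D ∘ E_{-3} + ∇ ∘ Δ + (D^3 + Δ^2)) f = -70x^3 - 186x^2 - 68x - 445/2
∇ f = -(35/4)x^4 + (43/2)x^3 - (35/2)x^2 + (27/4)x - 3/4
(Δ + (Δ ∘ Δ ∘ ∇ ∘ Δ ∘ D ∘ E_{-3} + ∇ ∘ Δ + (D^3 + Δ^2)) + ∇) f = -(35/2)x^4 - 62x^3 - 209x^2 - 60x - 222


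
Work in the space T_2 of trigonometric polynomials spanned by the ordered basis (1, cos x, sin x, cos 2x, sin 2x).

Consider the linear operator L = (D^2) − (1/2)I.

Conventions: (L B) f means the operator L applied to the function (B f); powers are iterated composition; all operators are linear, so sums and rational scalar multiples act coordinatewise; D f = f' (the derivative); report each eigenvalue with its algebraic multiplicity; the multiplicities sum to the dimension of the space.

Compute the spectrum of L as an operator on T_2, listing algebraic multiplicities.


λ = -9/2 (multiplicity 2), λ = -3/2 (multiplicity 2), λ = -1/2 (multiplicity 1)

image of 1: -1/2
image of cos x: -(3/2)cos x
image of sin x: -(3/2)sin x
image of cos 2x: -(9/2)cos 2x
image of sin 2x: -(9/2)sin 2x
the matrix is diagonal; its diagonal is (-1/2, -3/2, -3/2, -9/2, -9/2)
for a triangular matrix the eigenvalues are the diagonal entries, with algebraic multiplicity their repetition count


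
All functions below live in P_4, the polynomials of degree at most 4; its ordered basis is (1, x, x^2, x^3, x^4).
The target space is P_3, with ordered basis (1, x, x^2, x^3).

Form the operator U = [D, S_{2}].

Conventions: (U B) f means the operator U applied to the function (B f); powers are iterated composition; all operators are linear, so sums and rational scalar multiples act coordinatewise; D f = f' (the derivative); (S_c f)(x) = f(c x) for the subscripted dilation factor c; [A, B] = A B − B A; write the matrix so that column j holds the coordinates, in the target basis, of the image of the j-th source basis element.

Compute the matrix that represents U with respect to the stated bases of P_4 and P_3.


the matrix is [[0, 1, 0, 0, 0]; [0, 0, 4, 0, 0]; [0, 0, 0, 12, 0]; [0, 0, 0, 0, 32]] (rows listed top to bottom)

image of 1: 0
image of x: 1
image of x^2: 4x
image of x^3: 12x^2
image of x^4: 32x^3
each image's coordinates form column j of the matrix


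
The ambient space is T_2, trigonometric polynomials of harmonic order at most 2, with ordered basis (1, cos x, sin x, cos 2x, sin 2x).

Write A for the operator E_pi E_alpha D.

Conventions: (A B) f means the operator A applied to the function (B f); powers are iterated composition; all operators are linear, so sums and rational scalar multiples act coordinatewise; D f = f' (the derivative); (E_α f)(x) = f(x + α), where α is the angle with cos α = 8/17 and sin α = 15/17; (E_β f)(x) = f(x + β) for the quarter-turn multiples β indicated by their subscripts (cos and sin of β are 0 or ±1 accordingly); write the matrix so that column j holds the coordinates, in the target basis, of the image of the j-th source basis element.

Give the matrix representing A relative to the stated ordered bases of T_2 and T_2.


the matrix is [[0, 0, 0, 0, 0]; [0, 15/17, -8/17, 0, 0]; [0, 8/17, 15/17, 0, 0]; [0, 0, 0, -480/289, -322/289]; [0, 0, 0, 322/289, -480/289]] (rows listed top to bottom)

image of 1: 0
image of cos x: (15/17)cos x + (8/17)sin x
image of sin x: -(8/17)cos x + (15/17)sin x
image of cos 2x: -(480/289)cos 2x + (322/289)sin 2x
image of sin 2x: -(322/289)cos 2x - (480/289)sin 2x
each image's coordinates form column j of the matrix


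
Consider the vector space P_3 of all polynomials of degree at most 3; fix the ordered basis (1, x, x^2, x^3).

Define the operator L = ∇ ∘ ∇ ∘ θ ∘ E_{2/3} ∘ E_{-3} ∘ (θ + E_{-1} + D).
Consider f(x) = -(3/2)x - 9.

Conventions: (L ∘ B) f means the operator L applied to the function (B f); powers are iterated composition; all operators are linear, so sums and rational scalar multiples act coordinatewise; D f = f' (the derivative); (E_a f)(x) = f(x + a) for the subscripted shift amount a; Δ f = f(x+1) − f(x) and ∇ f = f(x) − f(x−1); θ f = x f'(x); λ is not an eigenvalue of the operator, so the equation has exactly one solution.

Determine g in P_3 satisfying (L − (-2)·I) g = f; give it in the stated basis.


the result is g(x) = -(3/4)x - 9/2

write g with unknown coordinates in the stated basis and equate coefficients in (L − (-2)·I) g = f
solving from the highest basis element down gives g = -(3/4)x - 9/2
check: L g = 0
so L g − (-2)·g = -(3/2)x - 9 = f ✓


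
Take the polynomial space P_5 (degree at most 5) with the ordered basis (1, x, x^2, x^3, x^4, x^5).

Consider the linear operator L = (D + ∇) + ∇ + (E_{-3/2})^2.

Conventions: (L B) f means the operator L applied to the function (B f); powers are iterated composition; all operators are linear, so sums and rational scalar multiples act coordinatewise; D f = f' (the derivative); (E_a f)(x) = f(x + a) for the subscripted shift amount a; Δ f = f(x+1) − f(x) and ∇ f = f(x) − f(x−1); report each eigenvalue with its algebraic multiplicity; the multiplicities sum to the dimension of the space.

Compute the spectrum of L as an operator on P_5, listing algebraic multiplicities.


λ = 1 (multiplicity 6)

image of 1: 1
image of x: x
image of x^2: x^2 + 7
image of x^3: x^3 + 21x - 25
image of x^4: x^4 + 42x^2 - 100x + 79
image of x^5: x^5 + 70x^3 - 250x^2 + 395x - 241
the matrix is upper triangular; its diagonal is (1, 1, 1, 1, 1, 1)
for a triangular matrix the eigenvalues are the diagonal entries, with algebraic multiplicity their repetition count


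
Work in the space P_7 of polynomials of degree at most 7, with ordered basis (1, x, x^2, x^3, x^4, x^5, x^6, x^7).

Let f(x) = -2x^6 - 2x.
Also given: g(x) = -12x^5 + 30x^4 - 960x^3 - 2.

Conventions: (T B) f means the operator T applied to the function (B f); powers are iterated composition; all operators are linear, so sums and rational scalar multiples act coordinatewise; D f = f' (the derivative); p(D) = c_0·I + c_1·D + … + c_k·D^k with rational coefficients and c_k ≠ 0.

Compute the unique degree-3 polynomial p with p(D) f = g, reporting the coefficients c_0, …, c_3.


D^0 f = -2x^6 - 2x
D^1 f = -12x^5 - 2
D^2 f = -60x^4
D^3 f = -240x^3
matching coefficients of g against c_0 f + c_1 Df + … from the top degree down determines the c_i
solution: c_0 = 0, c_1 = 1, c_2 = -1/2, c_3 = 4

c_0 = 0, c_1 = 1, c_2 = -1/2, c_3 = 4


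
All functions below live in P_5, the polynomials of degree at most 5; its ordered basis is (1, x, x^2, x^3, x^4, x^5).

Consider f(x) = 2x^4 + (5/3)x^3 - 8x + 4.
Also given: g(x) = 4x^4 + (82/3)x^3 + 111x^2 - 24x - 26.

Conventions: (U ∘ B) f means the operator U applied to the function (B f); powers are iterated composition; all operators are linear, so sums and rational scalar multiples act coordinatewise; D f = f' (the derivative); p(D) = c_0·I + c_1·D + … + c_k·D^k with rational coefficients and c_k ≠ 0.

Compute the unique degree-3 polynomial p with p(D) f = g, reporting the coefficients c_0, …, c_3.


c_0 = 2, c_1 = 3, c_2 = 4, c_3 = -1

D^0 f = 2x^4 + (5/3)x^3 - 8x + 4
D^1 f = 8x^3 + 5x^2 - 8
D^2 f = 24x^2 + 10x
D^3 f = 48x + 10
matching coefficients of g against c_0 f + c_1 Df + … from the top degree down determines the c_i
solution: c_0 = 2, c_1 = 3, c_2 = 4, c_3 = -1


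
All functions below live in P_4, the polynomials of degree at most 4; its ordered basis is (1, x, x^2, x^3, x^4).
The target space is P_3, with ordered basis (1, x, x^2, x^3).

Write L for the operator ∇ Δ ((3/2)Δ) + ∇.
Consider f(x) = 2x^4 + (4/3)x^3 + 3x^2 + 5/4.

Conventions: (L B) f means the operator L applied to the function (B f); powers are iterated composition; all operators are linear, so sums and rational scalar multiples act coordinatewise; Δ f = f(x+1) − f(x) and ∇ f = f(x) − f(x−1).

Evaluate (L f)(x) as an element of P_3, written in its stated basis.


Δ f = 8x^3 + 16x^2 + 18x + 19/3
((3/2)Δ) f = 12x^3 + 24x^2 + 27x + 19/2
Δ ((3/2)Δ) f = 36x^2 + 84x + 63
∇ Δ ((3/2)Δ) f = 72x + 48
∇ f = 8x^3 - 8x^2 + 10x - 11/3
(∇ Δ ((3/2)Δ) + ∇) f = 8x^3 - 8x^2 + 82x + 133/3

g(x) = 8x^3 - 8x^2 + 82x + 133/3


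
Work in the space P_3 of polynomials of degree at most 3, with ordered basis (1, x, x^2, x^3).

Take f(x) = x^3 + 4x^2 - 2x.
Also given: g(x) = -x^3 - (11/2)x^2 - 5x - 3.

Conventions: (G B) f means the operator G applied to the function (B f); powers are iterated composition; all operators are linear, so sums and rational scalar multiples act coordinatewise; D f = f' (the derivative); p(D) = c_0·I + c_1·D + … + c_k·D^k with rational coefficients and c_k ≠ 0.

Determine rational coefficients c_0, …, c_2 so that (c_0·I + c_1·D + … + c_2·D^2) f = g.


c_0 = -1, c_1 = -1/2, c_2 = -1/2

D^0 f = x^3 + 4x^2 - 2x
D^1 f = 3x^2 + 8x - 2
D^2 f = 6x + 8
matching coefficients of g against c_0 f + c_1 Df + … from the top degree down determines the c_i
solution: c_0 = -1, c_1 = -1/2, c_2 = -1/2


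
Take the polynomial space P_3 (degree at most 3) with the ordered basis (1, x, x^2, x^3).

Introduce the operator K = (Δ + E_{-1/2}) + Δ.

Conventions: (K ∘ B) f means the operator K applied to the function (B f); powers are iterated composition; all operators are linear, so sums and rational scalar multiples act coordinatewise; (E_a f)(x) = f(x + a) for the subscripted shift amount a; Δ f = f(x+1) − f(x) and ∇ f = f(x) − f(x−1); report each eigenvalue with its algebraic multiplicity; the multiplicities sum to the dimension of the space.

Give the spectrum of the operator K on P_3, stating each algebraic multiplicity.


image of 1: 1
image of x: x + 3/2
image of x^2: x^2 + 3x + 9/4
image of x^3: x^3 + (9/2)x^2 + (27/4)x + 15/8
the matrix is upper triangular; its diagonal is (1, 1, 1, 1)
for a triangular matrix the eigenvalues are the diagonal entries, with algebraic multiplicity their repetition count

λ = 1 (multiplicity 4)


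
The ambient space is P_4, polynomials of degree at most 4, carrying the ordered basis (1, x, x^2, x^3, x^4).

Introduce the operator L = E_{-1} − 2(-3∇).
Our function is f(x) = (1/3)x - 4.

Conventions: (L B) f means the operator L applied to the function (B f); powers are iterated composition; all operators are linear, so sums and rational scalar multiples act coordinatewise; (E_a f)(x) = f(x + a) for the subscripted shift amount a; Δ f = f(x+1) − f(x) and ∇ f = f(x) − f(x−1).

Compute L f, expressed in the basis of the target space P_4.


E_{-1} f = (1/3)x - 13/3
∇ f = 1/3
(-3∇) f = -1
(-2(-3∇)) f = 2
(E_{-1} − 2(-3∇)) f = (1/3)x - 7/3

g(x) = (1/3)x - 7/3


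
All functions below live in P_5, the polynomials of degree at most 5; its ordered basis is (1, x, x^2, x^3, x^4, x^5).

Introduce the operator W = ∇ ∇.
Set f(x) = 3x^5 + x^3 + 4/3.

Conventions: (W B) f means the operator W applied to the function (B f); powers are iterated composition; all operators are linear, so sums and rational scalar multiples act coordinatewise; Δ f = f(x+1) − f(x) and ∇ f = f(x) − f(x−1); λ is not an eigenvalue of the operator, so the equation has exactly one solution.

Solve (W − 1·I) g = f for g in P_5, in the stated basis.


write g with unknown coordinates in the stated basis and equate coefficients in (W − 1·I) g = f
solving from the highest basis element down gives g = -3x^5 - 61x^3 + 180x^2 - 576x + 2444/3
check: W g = -60x^3 + 180x^2 - 576x + 816
so W g − 1·g = 3x^5 + x^3 + 4/3 = f ✓

g(x) = -3x^5 - 61x^3 + 180x^2 - 576x + 2444/3


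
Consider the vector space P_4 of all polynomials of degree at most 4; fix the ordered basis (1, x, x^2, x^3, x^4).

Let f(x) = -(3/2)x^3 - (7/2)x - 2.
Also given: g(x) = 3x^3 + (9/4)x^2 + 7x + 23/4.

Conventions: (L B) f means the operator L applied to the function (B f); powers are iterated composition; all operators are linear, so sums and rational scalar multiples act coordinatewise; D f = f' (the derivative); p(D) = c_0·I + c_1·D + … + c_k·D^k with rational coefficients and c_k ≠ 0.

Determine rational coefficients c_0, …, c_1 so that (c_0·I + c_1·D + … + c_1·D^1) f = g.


p(D) = -2·I − (1/2)·D, i.e. c_0 = -2, c_1 = -1/2

D^0 f = -(3/2)x^3 - (7/2)x - 2
D^1 f = -(9/2)x^2 - 7/2
matching coefficients of g against c_0 f + c_1 Df + … from the top degree down determines the c_i
solution: c_0 = -2, c_1 = -1/2


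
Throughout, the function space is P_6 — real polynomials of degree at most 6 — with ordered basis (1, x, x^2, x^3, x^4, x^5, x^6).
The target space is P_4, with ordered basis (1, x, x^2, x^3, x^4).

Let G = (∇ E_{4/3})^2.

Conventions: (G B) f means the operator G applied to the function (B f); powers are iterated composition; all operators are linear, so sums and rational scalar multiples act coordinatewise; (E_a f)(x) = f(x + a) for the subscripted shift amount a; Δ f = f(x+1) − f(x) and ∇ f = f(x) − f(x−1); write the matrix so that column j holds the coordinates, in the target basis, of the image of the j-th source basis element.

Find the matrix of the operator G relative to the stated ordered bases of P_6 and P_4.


the matrix is [[0, 0, 2, 10, 106/3, 2950/27, 8554/27]; [0, 0, 0, 6, 40, 530/3, 5900/9]; [0, 0, 0, 0, 12, 100, 530]; [0, 0, 0, 0, 0, 20, 200]; [0, 0, 0, 0, 0, 0, 30]] (rows listed top to bottom)

image of 1: 0
image of x: 0
image of x^2: 2
image of x^3: 6x + 10
image of x^4: 12x^2 + 40x + 106/3
image of x^5: 20x^3 + 100x^2 + (530/3)x + 2950/27
image of x^6: 30x^4 + 200x^3 + 530x^2 + (5900/9)x + 8554/27
each image's coordinates form column j of the matrix


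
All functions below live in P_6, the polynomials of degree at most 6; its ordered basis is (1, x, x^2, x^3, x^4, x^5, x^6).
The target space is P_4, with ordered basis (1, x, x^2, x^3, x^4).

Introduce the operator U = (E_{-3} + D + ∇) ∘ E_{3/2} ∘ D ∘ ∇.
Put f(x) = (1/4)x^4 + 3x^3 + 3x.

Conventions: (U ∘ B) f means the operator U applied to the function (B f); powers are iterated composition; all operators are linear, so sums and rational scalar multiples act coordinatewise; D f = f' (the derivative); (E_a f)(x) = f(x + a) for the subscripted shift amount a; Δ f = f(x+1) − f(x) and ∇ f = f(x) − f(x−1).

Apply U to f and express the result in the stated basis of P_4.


the image equals g(x) = 3x^2 + 18x + 85/4

∇ f = x^3 + (15/2)x^2 - 8x + 23/4
D ∇ f = 3x^2 + 15x - 8
E_{3/2} D ∇ f = 3x^2 + 24x + 85/4
E_{-3} (E_{3/2} ∘ D ∘ ∇) f = 3x^2 + 6x - 95/4
D (E_{3/2} ∘ D ∘ ∇) f = 6x + 24
∇ (E_{3/2} ∘ D ∘ ∇) f = 6x + 21
(E_{-3} + D + ∇) (E_{3/2} ∘ D ∘ ∇) f = 3x^2 + 18x + 85/4


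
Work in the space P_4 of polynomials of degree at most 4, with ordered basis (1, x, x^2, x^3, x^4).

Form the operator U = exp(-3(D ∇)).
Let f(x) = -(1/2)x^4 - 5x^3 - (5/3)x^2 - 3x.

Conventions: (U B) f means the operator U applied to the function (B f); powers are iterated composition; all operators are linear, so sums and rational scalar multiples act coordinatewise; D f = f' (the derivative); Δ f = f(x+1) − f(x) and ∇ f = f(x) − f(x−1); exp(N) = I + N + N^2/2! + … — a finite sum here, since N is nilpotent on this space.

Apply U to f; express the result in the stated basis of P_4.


order-1 term: 18x^2 + 72x - 29
order-2 term: -54
the series for exp(-3(D ∇)) f terminates at order 2
exp(-3(D ∇)) f = -(1/2)x^4 - 5x^3 + (49/3)x^2 + 69x - 83

the image equals g(x) = -(1/2)x^4 - 5x^3 + (49/3)x^2 + 69x - 83


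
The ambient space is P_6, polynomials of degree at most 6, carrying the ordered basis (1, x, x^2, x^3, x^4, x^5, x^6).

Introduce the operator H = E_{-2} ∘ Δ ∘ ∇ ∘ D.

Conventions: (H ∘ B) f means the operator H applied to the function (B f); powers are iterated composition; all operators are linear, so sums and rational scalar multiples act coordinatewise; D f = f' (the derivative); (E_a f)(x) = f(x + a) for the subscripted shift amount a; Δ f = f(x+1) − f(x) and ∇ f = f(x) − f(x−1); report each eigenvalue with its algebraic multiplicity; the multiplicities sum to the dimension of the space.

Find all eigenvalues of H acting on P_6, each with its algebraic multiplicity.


λ = 0 (multiplicity 7)

image of 1: 0
image of x: 0
image of x^2: 0
image of x^3: 6
image of x^4: 24x - 48
image of x^5: 60x^2 - 240x + 250
image of x^6: 120x^3 - 720x^2 + 1500x - 1080
the matrix is upper triangular; its diagonal is (0, 0, 0, 0, 0, 0, 0)
for a triangular matrix the eigenvalues are the diagonal entries, with algebraic multiplicity their repetition count


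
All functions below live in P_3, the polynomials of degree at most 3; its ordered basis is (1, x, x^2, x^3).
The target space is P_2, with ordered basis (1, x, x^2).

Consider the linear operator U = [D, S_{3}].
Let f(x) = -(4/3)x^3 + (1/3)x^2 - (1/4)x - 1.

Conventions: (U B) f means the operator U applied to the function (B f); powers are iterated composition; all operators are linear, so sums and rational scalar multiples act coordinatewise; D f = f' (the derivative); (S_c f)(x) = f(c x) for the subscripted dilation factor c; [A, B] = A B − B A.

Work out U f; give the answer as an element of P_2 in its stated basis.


S_{3} f = -36x^3 + 3x^2 - (3/4)x - 1
D S_{3} f = -108x^2 + 6x - 3/4
D f = -4x^2 + (2/3)x - 1/4
S_{3} D f = -36x^2 + 2x - 1/4
[D, S_{3}] f = -72x^2 + 4x - 1/2

g(x) = -72x^2 + 4x - 1/2


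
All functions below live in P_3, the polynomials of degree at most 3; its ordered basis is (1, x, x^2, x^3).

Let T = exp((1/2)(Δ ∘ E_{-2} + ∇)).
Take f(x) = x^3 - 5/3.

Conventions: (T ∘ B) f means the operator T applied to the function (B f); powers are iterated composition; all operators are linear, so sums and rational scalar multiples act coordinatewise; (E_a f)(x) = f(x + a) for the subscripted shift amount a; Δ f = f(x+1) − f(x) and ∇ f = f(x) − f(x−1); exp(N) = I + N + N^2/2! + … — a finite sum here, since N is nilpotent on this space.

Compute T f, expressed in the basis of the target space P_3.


order-1 term: 3x^2 - 6x + 4
order-2 term: 3x - 6
order-3 term: 1
the series for exp((1/2)(Δ ∘ E_{-2} + ∇)) f terminates at order 3
exp((1/2)(Δ ∘ E_{-2} + ∇)) f = x^3 + 3x^2 - 3x - 8/3

g(x) = x^3 + 3x^2 - 3x - 8/3


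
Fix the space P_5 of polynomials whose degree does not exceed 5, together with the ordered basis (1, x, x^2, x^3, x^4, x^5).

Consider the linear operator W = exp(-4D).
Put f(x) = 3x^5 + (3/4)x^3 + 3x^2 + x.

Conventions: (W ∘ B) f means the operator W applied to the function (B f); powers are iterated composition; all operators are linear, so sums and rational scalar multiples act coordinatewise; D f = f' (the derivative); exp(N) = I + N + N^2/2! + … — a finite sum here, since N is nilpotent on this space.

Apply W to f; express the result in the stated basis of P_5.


the image equals g(x) = 3x^5 - 60x^4 + (1923/4)x^3 - 1926x^2 + 3853x - 3076

order-1 term: -60x^4 - 9x^2 - 24x - 4
order-2 term: 480x^3 + 36x + 48
order-3 term: -1920x^2 - 48
order-4 term: 3840x
order-5 term: -3072
the series for exp(-4D) f terminates at order 5
exp(-4D) f = 3x^5 - 60x^4 + (1923/4)x^3 - 1926x^2 + 3853x - 3076


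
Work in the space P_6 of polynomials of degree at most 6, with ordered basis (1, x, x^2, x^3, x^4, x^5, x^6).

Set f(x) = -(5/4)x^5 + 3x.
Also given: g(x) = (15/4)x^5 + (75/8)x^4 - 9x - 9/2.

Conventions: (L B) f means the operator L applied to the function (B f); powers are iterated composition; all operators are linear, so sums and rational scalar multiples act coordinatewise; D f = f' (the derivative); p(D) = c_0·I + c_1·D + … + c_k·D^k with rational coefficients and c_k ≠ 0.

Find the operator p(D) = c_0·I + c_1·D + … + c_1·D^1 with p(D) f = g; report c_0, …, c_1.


D^0 f = -(5/4)x^5 + 3x
D^1 f = -(25/4)x^4 + 3
matching coefficients of g against c_0 f + c_1 Df + … from the top degree down determines the c_i
solution: c_0 = -3, c_1 = -3/2

p(D) = -3·I − (3/2)·D, i.e. c_0 = -3, c_1 = -3/2


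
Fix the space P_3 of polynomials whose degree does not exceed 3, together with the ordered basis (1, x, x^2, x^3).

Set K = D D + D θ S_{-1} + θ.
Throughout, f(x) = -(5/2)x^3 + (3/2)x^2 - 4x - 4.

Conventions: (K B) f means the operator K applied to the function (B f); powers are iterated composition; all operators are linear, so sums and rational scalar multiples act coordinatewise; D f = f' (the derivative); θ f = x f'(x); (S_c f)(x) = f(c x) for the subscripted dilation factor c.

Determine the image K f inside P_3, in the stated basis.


g(x) = -(15/2)x^3 + (51/2)x^2 - 13x + 7

D f = -(15/2)x^2 + 3x - 4
D D f = -15x + 3
S_{-1} f = (5/2)x^3 + (3/2)x^2 + 4x - 4
θ S_{-1} f = (15/2)x^3 + 3x^2 + 4x
D θ S_{-1} f = (45/2)x^2 + 6x + 4
θ f = -(15/2)x^3 + 3x^2 - 4x
(D D + D θ S_{-1} + θ) f = -(15/2)x^3 + (51/2)x^2 - 13x + 7


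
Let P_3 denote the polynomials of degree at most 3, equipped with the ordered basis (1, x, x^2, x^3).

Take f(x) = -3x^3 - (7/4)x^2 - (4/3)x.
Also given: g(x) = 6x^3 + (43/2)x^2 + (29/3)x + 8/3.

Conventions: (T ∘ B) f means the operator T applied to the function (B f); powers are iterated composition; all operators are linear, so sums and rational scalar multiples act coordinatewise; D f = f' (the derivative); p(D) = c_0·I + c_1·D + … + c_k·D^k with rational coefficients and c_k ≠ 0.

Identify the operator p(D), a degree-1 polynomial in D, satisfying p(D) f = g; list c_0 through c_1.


p(D) = -2·I − 2·D, i.e. c_0 = -2, c_1 = -2

D^0 f = -3x^3 - (7/4)x^2 - (4/3)x
D^1 f = -9x^2 - (7/2)x - 4/3
matching coefficients of g against c_0 f + c_1 Df + … from the top degree down determines the c_i
solution: c_0 = -2, c_1 = -2


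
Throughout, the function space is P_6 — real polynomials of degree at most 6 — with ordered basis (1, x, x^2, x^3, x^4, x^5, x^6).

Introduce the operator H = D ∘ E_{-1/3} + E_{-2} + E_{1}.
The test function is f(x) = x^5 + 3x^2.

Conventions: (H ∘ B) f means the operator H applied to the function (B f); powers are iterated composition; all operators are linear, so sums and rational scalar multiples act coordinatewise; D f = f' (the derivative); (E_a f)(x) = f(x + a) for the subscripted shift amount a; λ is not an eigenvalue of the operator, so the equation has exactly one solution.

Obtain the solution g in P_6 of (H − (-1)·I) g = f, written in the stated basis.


g(x) = (1/3)x^5 - (130/27)x^3 + (227/27)x^2 + (2795/243)x - 14147/729

write g with unknown coordinates in the stated basis and equate coefficients in (H − (-1)·I) g = f
solving from the highest basis element down gives g = (1/3)x^5 - (130/27)x^3 + (227/27)x^2 + (2795/243)x - 14147/729
check: H g = (2/3)x^5 + (130/27)x^3 - (146/27)x^2 - (2795/243)x + 14147/729
so H g − (-1)·g = x^5 + 3x^2 = f ✓
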